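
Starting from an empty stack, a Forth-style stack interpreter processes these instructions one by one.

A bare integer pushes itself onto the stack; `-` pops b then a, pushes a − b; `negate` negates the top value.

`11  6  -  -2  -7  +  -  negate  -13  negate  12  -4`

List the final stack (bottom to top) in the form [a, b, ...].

11      [11]
6       [11, 6]
-       [5]
-2      [5, -2]
-7      [5, -2, -7]
+       [5, -9]
-       [14]
negate  [-14]
-13     [-14, -13]
negate  [-14, 13]
12      [-14, 13, 12]
-4      [-14, 13, 12, -4]

[-14, 13, 12, -4]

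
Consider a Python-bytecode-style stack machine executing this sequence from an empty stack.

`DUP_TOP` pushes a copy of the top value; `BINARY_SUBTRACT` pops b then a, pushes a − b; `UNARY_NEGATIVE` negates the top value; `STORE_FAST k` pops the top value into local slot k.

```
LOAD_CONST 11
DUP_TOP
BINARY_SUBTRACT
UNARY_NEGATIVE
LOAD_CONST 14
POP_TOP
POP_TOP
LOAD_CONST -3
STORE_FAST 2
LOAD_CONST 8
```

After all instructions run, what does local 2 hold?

LOAD_CONST 11   -> [11]
DUP_TOP         -> [11, 11]
BINARY_SUBTRACT -> [0]
UNARY_NEGATIVE  -> [0]
LOAD_CONST 14   -> [0, 14]
POP_TOP         -> [0]
POP_TOP         -> []
LOAD_CONST -3   -> [-3]
STORE_FAST 2    -> []
LOAD_CONST 8    -> [8]

-3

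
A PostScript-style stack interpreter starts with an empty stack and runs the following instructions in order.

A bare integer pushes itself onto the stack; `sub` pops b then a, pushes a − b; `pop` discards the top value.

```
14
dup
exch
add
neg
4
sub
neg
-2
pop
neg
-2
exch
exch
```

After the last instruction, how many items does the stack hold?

14    14
dup   14 14
exch  14 14
add   28
neg   -28
4     -28 4
sub   -32
neg   32
-2    32 -2
pop   32
neg   -32
-2    -32 -2
exch  -2 -32
exch  -32 -2

2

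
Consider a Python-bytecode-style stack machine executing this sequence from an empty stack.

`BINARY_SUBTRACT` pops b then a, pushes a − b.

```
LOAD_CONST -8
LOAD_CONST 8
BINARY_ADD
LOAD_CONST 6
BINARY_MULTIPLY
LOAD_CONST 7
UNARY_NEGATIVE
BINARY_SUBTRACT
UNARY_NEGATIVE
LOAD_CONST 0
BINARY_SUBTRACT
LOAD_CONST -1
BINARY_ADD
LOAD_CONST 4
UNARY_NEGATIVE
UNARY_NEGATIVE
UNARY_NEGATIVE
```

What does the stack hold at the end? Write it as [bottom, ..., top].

LOAD_CONST -8   : [-8]
LOAD_CONST 8    : [-8, 8]
BINARY_ADD      : [0]
LOAD_CONST 6    : [0, 6]
BINARY_MULTIPLY : [0]
LOAD_CONST 7    : [0, 7]
UNARY_NEGATIVE  : [0, -7]
BINARY_SUBTRACT : [7]
UNARY_NEGATIVE  : [-7]
LOAD_CONST 0    : [-7, 0]
BINARY_SUBTRACT : [-7]
LOAD_CONST -1   : [-7, -1]
BINARY_ADD      : [-8]
LOAD_CONST 4    : [-8, 4]
UNARY_NEGATIVE  : [-8, -4]
UNARY_NEGATIVE  : [-8, 4]
UNARY_NEGATIVE  : [-8, -4]

[-8, -4]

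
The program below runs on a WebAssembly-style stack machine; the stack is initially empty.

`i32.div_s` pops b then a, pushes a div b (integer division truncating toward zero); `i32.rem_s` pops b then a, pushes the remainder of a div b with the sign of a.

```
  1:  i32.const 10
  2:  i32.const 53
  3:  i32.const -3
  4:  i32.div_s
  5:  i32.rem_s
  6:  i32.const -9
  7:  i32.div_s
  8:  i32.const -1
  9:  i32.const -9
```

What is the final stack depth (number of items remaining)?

3

i32.const 10 → [10]
i32.const 53 → [10, 53]
i32.const -3 → [10, 53, -3]
i32.div_s    → [10, -17]
i32.rem_s    → [10]
i32.const -9 → [10, -9]
i32.div_s    → [-1]
i32.const -1 → [-1, -1]
i32.const -9 → [-1, -1, -9]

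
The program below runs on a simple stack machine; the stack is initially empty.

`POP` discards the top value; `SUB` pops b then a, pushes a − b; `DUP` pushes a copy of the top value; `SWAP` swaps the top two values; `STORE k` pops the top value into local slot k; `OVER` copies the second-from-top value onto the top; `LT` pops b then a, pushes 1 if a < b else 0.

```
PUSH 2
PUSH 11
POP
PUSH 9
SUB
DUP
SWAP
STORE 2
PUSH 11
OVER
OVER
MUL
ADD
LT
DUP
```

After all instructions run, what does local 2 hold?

PUSH 2  → 2
PUSH 11 → 2 11
POP     → 2
PUSH 9  → 2 9
SUB     → -7
DUP     → -7 -7
SWAP    → -7 -7
STORE 2 → -7
PUSH 11 → -7 11
OVER    → -7 11 -7
OVER    → -7 11 -7 11
MUL     → -7 11 -77
ADD     → -7 -66
LT      → 0
DUP     → 0 0

-7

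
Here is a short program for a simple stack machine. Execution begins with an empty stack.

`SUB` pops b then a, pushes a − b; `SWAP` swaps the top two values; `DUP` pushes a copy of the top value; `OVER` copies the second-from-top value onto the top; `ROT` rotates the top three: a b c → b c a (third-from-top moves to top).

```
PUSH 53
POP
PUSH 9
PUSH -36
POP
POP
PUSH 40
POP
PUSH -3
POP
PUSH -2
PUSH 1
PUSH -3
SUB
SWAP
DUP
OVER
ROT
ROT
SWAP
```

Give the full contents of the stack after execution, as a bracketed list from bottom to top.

[4, -2, -2, -2]

PUSH 53  → 53
POP      → (empty)
PUSH 9   → 9
PUSH -36 → 9 -36
POP      → 9
POP      → (empty)
PUSH 40  → 40
POP      → (empty)
PUSH -3  → -3
POP      → (empty)
PUSH -2  → -2
PUSH 1   → -2 1
PUSH -3  → -2 1 -3
SUB      → -2 4
SWAP     → 4 -2
DUP      → 4 -2 -2
OVER     → 4 -2 -2 -2
ROT      → 4 -2 -2 -2
ROT      → 4 -2 -2 -2
SWAP     → 4 -2 -2 -2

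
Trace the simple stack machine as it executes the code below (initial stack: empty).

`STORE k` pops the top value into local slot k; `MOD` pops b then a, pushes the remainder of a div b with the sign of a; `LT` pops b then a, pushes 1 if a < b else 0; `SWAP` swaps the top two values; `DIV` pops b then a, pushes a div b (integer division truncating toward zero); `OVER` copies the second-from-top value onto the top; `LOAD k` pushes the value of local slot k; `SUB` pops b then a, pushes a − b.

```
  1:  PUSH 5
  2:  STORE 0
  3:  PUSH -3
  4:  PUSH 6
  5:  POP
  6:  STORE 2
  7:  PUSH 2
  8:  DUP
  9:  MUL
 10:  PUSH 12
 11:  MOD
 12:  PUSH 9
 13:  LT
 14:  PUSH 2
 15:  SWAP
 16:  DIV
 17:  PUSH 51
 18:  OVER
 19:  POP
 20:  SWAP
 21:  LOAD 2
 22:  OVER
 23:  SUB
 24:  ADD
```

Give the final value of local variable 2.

PUSH 5  : [5]
STORE 0 : []
PUSH -3 : [-3]
PUSH 6  : [-3, 6]
POP     : [-3]
STORE 2 : []
PUSH 2  : [2]
DUP     : [2, 2]
MUL     : [4]
PUSH 12 : [4, 12]
MOD     : [4]
PUSH 9  : [4, 9]
LT      : [1]
PUSH 2  : [1, 2]
SWAP    : [2, 1]
DIV     : [2]
PUSH 51 : [2, 51]
OVER    : [2, 51, 2]
POP     : [2, 51]
SWAP    : [51, 2]
LOAD 2  : [51, 2, -3]
OVER    : [51, 2, -3, 2]
SUB     : [51, 2, -5]
ADD     : [51, -3]

-3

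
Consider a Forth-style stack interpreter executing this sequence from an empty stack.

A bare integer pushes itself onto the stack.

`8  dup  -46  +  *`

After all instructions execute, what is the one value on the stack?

8   -> [8]
dup -> [8, 8]
-46 -> [8, 8, -46]
+   -> [8, -38]
*   -> [-304]

-304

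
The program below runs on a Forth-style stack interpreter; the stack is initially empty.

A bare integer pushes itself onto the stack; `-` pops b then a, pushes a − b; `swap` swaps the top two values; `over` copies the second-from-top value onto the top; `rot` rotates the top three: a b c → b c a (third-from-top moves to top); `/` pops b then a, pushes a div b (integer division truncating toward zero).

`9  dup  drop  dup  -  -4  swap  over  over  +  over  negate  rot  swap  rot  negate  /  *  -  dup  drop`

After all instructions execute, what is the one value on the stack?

9       [9]
dup     [9, 9]
drop    [9]
dup     [9, 9]
-       [0]
-4      [0, -4]
swap    [-4, 0]
over    [-4, 0, -4]
over    [-4, 0, -4, 0]
+       [-4, 0, -4]
over    [-4, 0, -4, 0]
negate  [-4, 0, -4, 0]
rot     [-4, -4, 0, 0]
swap    [-4, -4, 0, 0]
rot     [-4, 0, 0, -4]
negate  [-4, 0, 0, 4]
/       [-4, 0, 0]
*       [-4, 0]
-       [-4]
dup     [-4, -4]
drop    [-4]

-4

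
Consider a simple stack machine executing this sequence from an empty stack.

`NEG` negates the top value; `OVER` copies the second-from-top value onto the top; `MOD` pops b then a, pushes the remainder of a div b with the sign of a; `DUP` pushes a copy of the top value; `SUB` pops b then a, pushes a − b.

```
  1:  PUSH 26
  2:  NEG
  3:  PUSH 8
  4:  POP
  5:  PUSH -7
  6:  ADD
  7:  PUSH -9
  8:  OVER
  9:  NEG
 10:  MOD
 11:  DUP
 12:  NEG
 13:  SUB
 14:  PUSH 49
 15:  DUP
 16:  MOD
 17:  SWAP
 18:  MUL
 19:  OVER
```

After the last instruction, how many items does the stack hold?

3

PUSH 26  [26]
NEG      [-26]
PUSH 8   [-26, 8]
POP      [-26]
PUSH -7  [-26, -7]
ADD      [-33]
PUSH -9  [-33, -9]
OVER     [-33, -9, -33]
NEG      [-33, -9, 33]
MOD      [-33, -9]
DUP      [-33, -9, -9]
NEG      [-33, -9, 9]
SUB      [-33, -18]
PUSH 49  [-33, -18, 49]
DUP      [-33, -18, 49, 49]
MOD      [-33, -18, 0]
SWAP     [-33, 0, -18]
MUL      [-33, 0]
OVER     [-33, 0, -33]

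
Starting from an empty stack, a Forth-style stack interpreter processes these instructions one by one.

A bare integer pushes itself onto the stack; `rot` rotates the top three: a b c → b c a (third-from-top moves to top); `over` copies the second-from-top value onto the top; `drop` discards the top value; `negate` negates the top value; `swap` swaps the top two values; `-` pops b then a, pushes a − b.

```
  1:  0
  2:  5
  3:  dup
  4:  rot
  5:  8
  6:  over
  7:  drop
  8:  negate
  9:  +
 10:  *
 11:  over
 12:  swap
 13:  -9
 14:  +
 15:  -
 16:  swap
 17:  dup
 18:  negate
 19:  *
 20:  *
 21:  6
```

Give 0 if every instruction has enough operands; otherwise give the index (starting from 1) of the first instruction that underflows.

0      -> 0
5      -> 0 5
dup    -> 0 5 5
rot    -> 5 5 0
8      -> 5 5 0 8
over   -> 5 5 0 8 0
drop   -> 5 5 0 8
negate -> 5 5 0 -8
+      -> 5 5 -8
*      -> 5 -40
over   -> 5 -40 5
swap   -> 5 5 -40
-9     -> 5 5 -40 -9
+      -> 5 5 -49
-      -> 5 54
swap   -> 54 5
dup    -> 54 5 5
negate -> 54 5 -5
*      -> 54 -25
*      -> -1350
6      -> -1350 6

0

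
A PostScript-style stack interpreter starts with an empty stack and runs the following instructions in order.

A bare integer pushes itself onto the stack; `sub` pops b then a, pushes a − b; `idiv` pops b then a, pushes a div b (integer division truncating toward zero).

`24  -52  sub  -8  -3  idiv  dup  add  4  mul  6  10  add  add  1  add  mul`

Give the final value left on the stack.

24    [24]
-52   [24, -52]
sub   [76]
-8    [76, -8]
-3    [76, -8, -3]
idiv  [76, 2]
dup   [76, 2, 2]
add   [76, 4]
4     [76, 4, 4]
mul   [76, 16]
6     [76, 16, 6]
10    [76, 16, 6, 10]
add   [76, 16, 16]
add   [76, 32]
1     [76, 32, 1]
add   [76, 33]
mul   [2508]

2508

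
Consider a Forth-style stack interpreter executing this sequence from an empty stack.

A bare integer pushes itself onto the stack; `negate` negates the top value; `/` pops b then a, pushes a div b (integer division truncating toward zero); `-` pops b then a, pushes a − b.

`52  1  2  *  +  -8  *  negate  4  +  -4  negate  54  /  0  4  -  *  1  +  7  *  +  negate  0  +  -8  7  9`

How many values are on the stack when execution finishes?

52      52
1       52 1
2       52 1 2
*       52 2
+       54
-8      54 -8
*       -432
negate  432
4       432 4
+       436
-4      436 -4
negate  436 4
54      436 4 54
/       436 0
0       436 0 0
4       436 0 0 4
-       436 0 -4
*       436 0
1       436 0 1
+       436 1
7       436 1 7
*       436 7
+       443
negate  -443
0       -443 0
+       -443
-8      -443 -8
7       -443 -8 7
9       -443 -8 7 9

4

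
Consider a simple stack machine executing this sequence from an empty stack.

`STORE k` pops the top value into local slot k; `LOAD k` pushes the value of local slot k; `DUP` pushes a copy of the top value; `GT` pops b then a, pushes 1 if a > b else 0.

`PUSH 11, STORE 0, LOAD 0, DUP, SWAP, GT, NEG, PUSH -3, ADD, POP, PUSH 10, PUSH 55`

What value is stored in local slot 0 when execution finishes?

PUSH 11 : 11
STORE 0 : (empty)
LOAD 0  : 11
DUP     : 11 11
SWAP    : 11 11
GT      : 0
NEG     : 0
PUSH -3 : 0 -3
ADD     : -3
POP     : (empty)
PUSH 10 : 10
PUSH 55 : 10 55

11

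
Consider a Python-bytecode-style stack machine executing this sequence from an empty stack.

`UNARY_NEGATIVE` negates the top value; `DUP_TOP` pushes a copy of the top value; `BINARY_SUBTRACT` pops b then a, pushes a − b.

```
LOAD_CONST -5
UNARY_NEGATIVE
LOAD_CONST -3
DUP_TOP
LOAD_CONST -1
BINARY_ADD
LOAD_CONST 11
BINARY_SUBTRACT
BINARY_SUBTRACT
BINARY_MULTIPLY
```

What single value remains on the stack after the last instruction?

LOAD_CONST -5   → -5
UNARY_NEGATIVE  → 5
LOAD_CONST -3   → 5 -3
DUP_TOP         → 5 -3 -3
LOAD_CONST -1   → 5 -3 -3 -1
BINARY_ADD      → 5 -3 -4
LOAD_CONST 11   → 5 -3 -4 11
BINARY_SUBTRACT → 5 -3 -15
BINARY_SUBTRACT → 5 12
BINARY_MULTIPLY → 60

60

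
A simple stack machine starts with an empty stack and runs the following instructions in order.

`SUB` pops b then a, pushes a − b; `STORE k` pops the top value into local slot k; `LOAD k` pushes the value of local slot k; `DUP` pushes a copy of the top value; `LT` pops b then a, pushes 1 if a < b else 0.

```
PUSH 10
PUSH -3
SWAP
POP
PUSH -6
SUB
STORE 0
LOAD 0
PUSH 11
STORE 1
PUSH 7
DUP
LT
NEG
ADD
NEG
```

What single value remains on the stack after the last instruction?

-3

PUSH 10 → [10]
PUSH -3 → [10, -3]
SWAP    → [-3, 10]
POP     → [-3]
PUSH -6 → [-3, -6]
SUB     → [3]
STORE 0 → []
LOAD 0  → [3]
PUSH 11 → [3, 11]
STORE 1 → [3]
PUSH 7  → [3, 7]
DUP     → [3, 7, 7]
LT      → [3, 0]
NEG     → [3, 0]
ADD     → [3]
NEG     → [-3]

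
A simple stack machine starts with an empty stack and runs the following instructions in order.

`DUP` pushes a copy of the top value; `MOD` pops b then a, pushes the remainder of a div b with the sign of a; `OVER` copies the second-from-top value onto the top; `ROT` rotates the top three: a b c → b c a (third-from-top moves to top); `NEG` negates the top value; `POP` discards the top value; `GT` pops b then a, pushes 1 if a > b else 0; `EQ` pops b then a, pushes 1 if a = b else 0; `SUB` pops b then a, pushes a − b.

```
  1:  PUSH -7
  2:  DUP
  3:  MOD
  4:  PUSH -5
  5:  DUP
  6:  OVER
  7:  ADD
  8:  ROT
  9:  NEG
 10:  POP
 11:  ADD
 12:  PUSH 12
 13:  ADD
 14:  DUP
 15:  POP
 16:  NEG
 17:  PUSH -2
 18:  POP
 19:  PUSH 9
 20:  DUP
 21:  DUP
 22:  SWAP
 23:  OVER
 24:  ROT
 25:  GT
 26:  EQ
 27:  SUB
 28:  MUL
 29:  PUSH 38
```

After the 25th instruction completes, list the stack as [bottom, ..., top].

[3, 9, 9, 0]

PUSH -7 → -7
DUP     → -7 -7
MOD     → 0
PUSH -5 → 0 -5
DUP     → 0 -5 -5
OVER    → 0 -5 -5 -5
ADD     → 0 -5 -10
ROT     → -5 -10 0
NEG     → -5 -10 0
POP     → -5 -10
ADD     → -15
PUSH 12 → -15 12
ADD     → -3
DUP     → -3 -3
POP     → -3
NEG     → 3
PUSH -2 → 3 -2
POP     → 3
PUSH 9  → 3 9
DUP     → 3 9 9
DUP     → 3 9 9 9
SWAP    → 3 9 9 9
OVER    → 3 9 9 9 9
ROT     → 3 9 9 9 9
GT      → 3 9 9 0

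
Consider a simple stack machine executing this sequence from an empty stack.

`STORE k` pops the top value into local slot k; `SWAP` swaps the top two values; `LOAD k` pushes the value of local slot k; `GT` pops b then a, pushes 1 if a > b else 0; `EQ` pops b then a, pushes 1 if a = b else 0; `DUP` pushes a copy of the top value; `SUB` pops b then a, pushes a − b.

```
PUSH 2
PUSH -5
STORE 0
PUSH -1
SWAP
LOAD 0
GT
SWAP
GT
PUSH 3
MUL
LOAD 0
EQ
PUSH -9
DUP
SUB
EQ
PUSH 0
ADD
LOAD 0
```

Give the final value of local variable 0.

-5

PUSH 2  -> [2]
PUSH -5 -> [2, -5]
STORE 0 -> [2]
PUSH -1 -> [2, -1]
SWAP    -> [-1, 2]
LOAD 0  -> [-1, 2, -5]
GT      -> [-1, 1]
SWAP    -> [1, -1]
GT      -> [1]
PUSH 3  -> [1, 3]
MUL     -> [3]
LOAD 0  -> [3, -5]
EQ      -> [0]
PUSH -9 -> [0, -9]
DUP     -> [0, -9, -9]
SUB     -> [0, 0]
EQ      -> [1]
PUSH 0  -> [1, 0]
ADD     -> [1]
LOAD 0  -> [1, -5]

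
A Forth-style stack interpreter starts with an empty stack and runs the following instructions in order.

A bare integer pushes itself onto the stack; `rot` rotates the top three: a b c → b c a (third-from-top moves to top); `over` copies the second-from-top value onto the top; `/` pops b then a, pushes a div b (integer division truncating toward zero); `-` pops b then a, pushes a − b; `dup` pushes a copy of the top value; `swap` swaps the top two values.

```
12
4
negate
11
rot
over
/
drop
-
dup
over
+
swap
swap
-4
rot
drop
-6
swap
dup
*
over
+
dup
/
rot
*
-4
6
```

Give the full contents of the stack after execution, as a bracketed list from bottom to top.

12     : 12
4      : 12 4
negate : 12 -4
11     : 12 -4 11
rot    : -4 11 12
over   : -4 11 12 11
/      : -4 11 1
drop   : -4 11
-      : -15
dup    : -15 -15
over   : -15 -15 -15
+      : -15 -30
swap   : -30 -15
swap   : -15 -30
-4     : -15 -30 -4
rot    : -30 -4 -15
drop   : -30 -4
-6     : -30 -4 -6
swap   : -30 -6 -4
dup    : -30 -6 -4 -4
*      : -30 -6 16
over   : -30 -6 16 -6
+      : -30 -6 10
dup    : -30 -6 10 10
/      : -30 -6 1
rot    : -6 1 -30
*      : -6 -30
-4     : -6 -30 -4
6      : -6 -30 -4 6

[-6, -30, -4, 6]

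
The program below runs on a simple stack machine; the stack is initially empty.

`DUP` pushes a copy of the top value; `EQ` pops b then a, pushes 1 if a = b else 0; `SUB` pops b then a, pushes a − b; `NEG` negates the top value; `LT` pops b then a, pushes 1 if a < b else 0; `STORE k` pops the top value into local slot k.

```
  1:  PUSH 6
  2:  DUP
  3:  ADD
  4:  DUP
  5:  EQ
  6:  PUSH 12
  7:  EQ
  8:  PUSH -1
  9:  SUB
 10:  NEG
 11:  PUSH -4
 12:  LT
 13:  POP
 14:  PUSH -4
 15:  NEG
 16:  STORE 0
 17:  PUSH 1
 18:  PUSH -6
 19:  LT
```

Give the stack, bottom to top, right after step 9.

[1]

PUSH 6  → [6]
DUP     → [6, 6]
ADD     → [12]
DUP     → [12, 12]
EQ      → [1]
PUSH 12 → [1, 12]
EQ      → [0]
PUSH -1 → [0, -1]
SUB     → [1]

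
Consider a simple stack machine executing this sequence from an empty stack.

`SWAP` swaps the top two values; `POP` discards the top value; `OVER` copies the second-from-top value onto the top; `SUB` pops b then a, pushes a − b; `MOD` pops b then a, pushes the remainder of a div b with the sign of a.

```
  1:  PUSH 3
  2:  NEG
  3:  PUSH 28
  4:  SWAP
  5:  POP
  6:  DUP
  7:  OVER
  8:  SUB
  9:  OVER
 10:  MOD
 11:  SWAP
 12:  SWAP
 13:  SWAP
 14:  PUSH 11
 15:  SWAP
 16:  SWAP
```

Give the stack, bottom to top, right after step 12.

PUSH 3  → [3]
NEG     → [-3]
PUSH 28 → [-3, 28]
SWAP    → [28, -3]
POP     → [28]
DUP     → [28, 28]
OVER    → [28, 28, 28]
SUB     → [28, 0]
OVER    → [28, 0, 28]
MOD     → [28, 0]
SWAP    → [0, 28]
SWAP    → [28, 0]

[28, 0]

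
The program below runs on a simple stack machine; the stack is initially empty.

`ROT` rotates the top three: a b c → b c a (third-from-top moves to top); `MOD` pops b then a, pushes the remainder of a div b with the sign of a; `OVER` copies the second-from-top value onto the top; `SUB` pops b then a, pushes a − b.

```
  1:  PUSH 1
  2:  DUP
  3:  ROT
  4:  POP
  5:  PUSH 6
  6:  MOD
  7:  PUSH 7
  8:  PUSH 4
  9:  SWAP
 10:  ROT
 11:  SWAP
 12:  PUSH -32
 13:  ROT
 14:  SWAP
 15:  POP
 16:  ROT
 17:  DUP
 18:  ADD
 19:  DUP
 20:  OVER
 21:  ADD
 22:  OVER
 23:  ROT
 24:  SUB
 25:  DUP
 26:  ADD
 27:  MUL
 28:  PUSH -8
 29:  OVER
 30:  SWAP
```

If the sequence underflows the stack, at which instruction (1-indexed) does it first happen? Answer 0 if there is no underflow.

PUSH 1 : 1
DUP    : 1 1
ROT  — needs 3 operands, stack has 2 → underflow

3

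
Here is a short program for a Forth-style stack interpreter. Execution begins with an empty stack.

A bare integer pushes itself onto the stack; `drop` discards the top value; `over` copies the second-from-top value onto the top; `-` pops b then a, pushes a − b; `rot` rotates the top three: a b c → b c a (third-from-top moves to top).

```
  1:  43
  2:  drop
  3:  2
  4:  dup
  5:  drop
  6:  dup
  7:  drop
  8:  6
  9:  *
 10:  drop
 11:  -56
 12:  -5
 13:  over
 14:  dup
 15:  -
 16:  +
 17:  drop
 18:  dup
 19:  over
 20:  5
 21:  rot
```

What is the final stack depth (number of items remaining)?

4

43    43
drop  (empty)
2     2
dup   2 2
drop  2
dup   2 2
drop  2
6     2 6
*     12
drop  (empty)
-56   -56
-5    -56 -5
over  -56 -5 -56
dup   -56 -5 -56 -56
-     -56 -5 0
+     -56 -5
drop  -56
dup   -56 -56
over  -56 -56 -56
5     -56 -56 -56 5
rot   -56 -56 5 -56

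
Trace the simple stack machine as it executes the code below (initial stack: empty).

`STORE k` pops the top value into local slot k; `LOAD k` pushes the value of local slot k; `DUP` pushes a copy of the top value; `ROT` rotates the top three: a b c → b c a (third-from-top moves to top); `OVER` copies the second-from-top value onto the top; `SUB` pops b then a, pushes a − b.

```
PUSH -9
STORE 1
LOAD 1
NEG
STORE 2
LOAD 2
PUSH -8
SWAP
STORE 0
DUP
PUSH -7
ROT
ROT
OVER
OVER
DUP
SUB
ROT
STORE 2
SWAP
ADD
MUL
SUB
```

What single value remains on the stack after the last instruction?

-71

PUSH -9 -> [-9]
STORE 1 -> []
LOAD 1  -> [-9]
NEG     -> [9]
STORE 2 -> []
LOAD 2  -> [9]
PUSH -8 -> [9, -8]
SWAP    -> [-8, 9]
STORE 0 -> [-8]
DUP     -> [-8, -8]
PUSH -7 -> [-8, -8, -7]
ROT     -> [-8, -7, -8]
ROT     -> [-7, -8, -8]
OVER    -> [-7, -8, -8, -8]
OVER    -> [-7, -8, -8, -8, -8]
DUP     -> [-7, -8, -8, -8, -8, -8]
SUB     -> [-7, -8, -8, -8, 0]
ROT     -> [-7, -8, -8, 0, -8]
STORE 2 -> [-7, -8, -8, 0]
SWAP    -> [-7, -8, 0, -8]
ADD     -> [-7, -8, -8]
MUL     -> [-7, 64]
SUB     -> [-71]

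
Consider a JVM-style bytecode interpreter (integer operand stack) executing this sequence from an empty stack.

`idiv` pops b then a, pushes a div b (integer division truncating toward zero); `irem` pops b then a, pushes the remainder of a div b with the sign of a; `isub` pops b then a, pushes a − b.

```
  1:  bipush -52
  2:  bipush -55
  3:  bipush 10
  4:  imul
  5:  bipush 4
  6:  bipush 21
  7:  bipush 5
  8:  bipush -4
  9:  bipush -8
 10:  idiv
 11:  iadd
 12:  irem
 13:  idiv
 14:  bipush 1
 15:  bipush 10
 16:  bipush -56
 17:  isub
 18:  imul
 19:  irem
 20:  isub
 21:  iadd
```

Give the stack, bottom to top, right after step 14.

bipush -52 → -52
bipush -55 → -52 -55
bipush 10  → -52 -55 10
imul       → -52 -550
bipush 4   → -52 -550 4
bipush 21  → -52 -550 4 21
bipush 5   → -52 -550 4 21 5
bipush -4  → -52 -550 4 21 5 -4
bipush -8  → -52 -550 4 21 5 -4 -8
idiv       → -52 -550 4 21 5 0
iadd       → -52 -550 4 21 5
irem       → -52 -550 4 1
idiv       → -52 -550 4
bipush 1   → -52 -550 4 1

[-52, -550, 4, 1]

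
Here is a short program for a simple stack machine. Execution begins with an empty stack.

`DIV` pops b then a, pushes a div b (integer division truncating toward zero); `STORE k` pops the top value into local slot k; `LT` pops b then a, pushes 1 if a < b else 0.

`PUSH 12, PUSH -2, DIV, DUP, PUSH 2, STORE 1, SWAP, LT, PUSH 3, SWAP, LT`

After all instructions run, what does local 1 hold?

PUSH 12 → [12]
PUSH -2 → [12, -2]
DIV     → [-6]
DUP     → [-6, -6]
PUSH 2  → [-6, -6, 2]
STORE 1 → [-6, -6]
SWAP    → [-6, -6]
LT      → [0]
PUSH 3  → [0, 3]
SWAP    → [3, 0]
LT      → [0]

2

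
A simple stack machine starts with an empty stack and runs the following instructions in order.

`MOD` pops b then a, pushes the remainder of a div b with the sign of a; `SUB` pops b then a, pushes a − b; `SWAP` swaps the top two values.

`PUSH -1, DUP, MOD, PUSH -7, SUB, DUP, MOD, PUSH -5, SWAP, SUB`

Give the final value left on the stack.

-5

PUSH -1 : [-1]
DUP     : [-1, -1]
MOD     : [0]
PUSH -7 : [0, -7]
SUB     : [7]
DUP     : [7, 7]
MOD     : [0]
PUSH -5 : [0, -5]
SWAP    : [-5, 0]
SUB     : [-5]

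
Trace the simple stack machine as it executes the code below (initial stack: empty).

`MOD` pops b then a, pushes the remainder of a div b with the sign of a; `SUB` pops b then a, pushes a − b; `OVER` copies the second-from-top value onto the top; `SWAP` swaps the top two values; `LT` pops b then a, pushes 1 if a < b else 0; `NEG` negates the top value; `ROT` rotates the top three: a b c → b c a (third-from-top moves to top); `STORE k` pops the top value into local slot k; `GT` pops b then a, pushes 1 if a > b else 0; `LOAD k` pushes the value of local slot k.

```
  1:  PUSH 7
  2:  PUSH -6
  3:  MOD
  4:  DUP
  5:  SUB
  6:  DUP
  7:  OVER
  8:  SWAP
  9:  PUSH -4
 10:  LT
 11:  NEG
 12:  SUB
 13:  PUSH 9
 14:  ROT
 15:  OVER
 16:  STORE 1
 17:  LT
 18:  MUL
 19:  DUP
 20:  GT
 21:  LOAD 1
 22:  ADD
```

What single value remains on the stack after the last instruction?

9

PUSH 7  → [7]
PUSH -6 → [7, -6]
MOD     → [1]
DUP     → [1, 1]
SUB     → [0]
DUP     → [0, 0]
OVER    → [0, 0, 0]
SWAP    → [0, 0, 0]
PUSH -4 → [0, 0, 0, -4]
LT      → [0, 0, 0]
NEG     → [0, 0, 0]
SUB     → [0, 0]
PUSH 9  → [0, 0, 9]
ROT     → [0, 9, 0]
OVER    → [0, 9, 0, 9]
STORE 1 → [0, 9, 0]
LT      → [0, 0]
MUL     → [0]
DUP     → [0, 0]
GT      → [0]
LOAD 1  → [0, 9]
ADD     → [9]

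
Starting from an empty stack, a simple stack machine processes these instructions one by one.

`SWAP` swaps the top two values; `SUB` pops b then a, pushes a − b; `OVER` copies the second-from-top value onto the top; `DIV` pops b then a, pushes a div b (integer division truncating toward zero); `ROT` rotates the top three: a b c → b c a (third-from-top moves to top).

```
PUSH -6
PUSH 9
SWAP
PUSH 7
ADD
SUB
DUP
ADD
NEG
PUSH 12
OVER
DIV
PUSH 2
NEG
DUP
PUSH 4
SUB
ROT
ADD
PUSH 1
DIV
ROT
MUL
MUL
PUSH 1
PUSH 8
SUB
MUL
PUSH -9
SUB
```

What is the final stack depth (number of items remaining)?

1

PUSH -6 → -6
PUSH 9  → -6 9
SWAP    → 9 -6
PUSH 7  → 9 -6 7
ADD     → 9 1
SUB     → 8
DUP     → 8 8
ADD     → 16
NEG     → -16
PUSH 12 → -16 12
OVER    → -16 12 -16
DIV     → -16 0
PUSH 2  → -16 0 2
NEG     → -16 0 -2
DUP     → -16 0 -2 -2
PUSH 4  → -16 0 -2 -2 4
SUB     → -16 0 -2 -6
ROT     → -16 -2 -6 0
ADD     → -16 -2 -6
PUSH 1  → -16 -2 -6 1
DIV     → -16 -2 -6
ROT     → -2 -6 -16
MUL     → -2 96
MUL     → -192
PUSH 1  → -192 1
PUSH 8  → -192 1 8
SUB     → -192 -7
MUL     → 1344
PUSH -9 → 1344 -9
SUB     → 1353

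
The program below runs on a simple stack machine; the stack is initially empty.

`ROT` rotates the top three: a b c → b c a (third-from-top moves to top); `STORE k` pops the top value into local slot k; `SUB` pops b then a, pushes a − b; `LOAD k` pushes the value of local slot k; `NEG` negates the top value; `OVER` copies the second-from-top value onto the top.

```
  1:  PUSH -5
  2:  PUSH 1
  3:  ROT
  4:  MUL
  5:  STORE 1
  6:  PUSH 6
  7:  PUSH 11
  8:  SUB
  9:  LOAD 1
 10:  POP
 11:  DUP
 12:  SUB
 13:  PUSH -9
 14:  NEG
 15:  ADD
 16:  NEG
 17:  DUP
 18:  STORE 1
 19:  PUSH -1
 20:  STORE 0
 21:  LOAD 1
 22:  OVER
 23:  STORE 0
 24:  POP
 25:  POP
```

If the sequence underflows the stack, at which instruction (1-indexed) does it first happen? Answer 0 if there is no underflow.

3

PUSH -5 -> [-5]
PUSH 1  -> [-5, 1]
ROT  — needs 3 operands, stack has 2 → underflow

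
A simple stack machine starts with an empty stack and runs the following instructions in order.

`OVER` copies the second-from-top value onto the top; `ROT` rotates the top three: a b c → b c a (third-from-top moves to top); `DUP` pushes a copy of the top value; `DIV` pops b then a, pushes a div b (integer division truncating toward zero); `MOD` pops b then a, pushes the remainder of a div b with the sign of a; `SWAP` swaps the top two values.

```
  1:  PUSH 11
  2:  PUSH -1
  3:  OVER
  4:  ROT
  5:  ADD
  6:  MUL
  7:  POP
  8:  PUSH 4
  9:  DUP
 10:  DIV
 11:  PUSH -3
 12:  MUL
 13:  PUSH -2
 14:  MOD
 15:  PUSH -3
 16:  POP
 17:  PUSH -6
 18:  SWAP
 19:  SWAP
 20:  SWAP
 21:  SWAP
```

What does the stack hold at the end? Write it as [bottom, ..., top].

PUSH 11 : 11
PUSH -1 : 11 -1
OVER    : 11 -1 11
ROT     : -1 11 11
ADD     : -1 22
MUL     : -22
POP     : (empty)
PUSH 4  : 4
DUP     : 4 4
DIV     : 1
PUSH -3 : 1 -3
MUL     : -3
PUSH -2 : -3 -2
MOD     : -1
PUSH -3 : -1 -3
POP     : -1
PUSH -6 : -1 -6
SWAP    : -6 -1
SWAP    : -1 -6
SWAP    : -6 -1
SWAP    : -1 -6

[-1, -6]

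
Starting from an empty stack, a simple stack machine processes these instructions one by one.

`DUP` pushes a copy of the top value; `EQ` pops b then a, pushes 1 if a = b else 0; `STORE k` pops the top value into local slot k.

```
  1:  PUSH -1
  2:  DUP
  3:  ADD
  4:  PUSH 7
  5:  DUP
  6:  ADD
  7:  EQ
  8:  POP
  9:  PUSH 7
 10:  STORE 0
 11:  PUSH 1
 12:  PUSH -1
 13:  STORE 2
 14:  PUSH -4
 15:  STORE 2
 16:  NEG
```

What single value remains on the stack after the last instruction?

-1

PUSH -1 → [-1]
DUP     → [-1, -1]
ADD     → [-2]
PUSH 7  → [-2, 7]
DUP     → [-2, 7, 7]
ADD     → [-2, 14]
EQ      → [0]
POP     → []
PUSH 7  → [7]
STORE 0 → []
PUSH 1  → [1]
PUSH -1 → [1, -1]
STORE 2 → [1]
PUSH -4 → [1, -4]
STORE 2 → [1]
NEG     → [-1]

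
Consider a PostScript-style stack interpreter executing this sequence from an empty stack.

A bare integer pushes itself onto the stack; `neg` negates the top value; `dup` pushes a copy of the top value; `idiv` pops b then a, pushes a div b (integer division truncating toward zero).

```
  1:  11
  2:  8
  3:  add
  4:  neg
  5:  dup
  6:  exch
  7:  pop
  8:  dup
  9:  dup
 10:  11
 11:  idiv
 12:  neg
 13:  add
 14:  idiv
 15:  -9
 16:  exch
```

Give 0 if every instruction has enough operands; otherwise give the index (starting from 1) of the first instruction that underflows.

0

11   -> 11
8    -> 11 8
add  -> 19
neg  -> -19
dup  -> -19 -19
exch -> -19 -19
pop  -> -19
dup  -> -19 -19
dup  -> -19 -19 -19
11   -> -19 -19 -19 11
idiv -> -19 -19 -1
neg  -> -19 -19 1
add  -> -19 -18
idiv -> 1
-9   -> 1 -9
exch -> -9 1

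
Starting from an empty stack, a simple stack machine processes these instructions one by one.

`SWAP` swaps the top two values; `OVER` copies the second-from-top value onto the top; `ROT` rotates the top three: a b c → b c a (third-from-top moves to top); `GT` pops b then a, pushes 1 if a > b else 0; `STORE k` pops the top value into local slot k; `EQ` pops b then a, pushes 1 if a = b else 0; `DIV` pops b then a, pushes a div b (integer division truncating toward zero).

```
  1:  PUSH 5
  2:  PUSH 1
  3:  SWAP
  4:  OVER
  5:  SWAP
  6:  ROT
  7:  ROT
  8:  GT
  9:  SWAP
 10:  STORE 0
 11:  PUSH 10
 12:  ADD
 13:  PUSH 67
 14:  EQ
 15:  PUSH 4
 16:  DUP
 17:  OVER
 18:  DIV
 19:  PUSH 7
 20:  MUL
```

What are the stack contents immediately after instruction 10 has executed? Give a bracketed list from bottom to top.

[0]

PUSH 5   5
PUSH 1   5 1
SWAP     1 5
OVER     1 5 1
SWAP     1 1 5
ROT      1 5 1
ROT      5 1 1
GT       5 0
SWAP     0 5
STORE 0  0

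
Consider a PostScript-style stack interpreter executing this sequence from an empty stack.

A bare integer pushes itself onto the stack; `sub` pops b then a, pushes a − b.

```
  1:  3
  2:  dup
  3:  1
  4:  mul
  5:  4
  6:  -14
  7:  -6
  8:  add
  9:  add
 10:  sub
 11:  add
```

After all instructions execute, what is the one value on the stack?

22

3    [3]
dup  [3, 3]
1    [3, 3, 1]
mul  [3, 3]
4    [3, 3, 4]
-14  [3, 3, 4, -14]
-6   [3, 3, 4, -14, -6]
add  [3, 3, 4, -20]
add  [3, 3, -16]
sub  [3, 19]
add  [22]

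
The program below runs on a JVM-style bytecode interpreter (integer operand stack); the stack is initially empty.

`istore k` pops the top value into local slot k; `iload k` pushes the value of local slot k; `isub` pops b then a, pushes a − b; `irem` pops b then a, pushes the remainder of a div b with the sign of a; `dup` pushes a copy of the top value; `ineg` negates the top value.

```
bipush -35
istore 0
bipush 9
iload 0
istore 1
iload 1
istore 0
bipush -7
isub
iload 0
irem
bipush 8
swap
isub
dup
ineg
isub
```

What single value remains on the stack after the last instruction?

-16

bipush -35 → [-35]
istore 0   → []
bipush 9   → [9]
iload 0    → [9, -35]
istore 1   → [9]
iload 1    → [9, -35]
istore 0   → [9]
bipush -7  → [9, -7]
isub       → [16]
iload 0    → [16, -35]
irem       → [16]
bipush 8   → [16, 8]
swap       → [8, 16]
isub       → [-8]
dup        → [-8, -8]
ineg       → [-8, 8]
isub       → [-16]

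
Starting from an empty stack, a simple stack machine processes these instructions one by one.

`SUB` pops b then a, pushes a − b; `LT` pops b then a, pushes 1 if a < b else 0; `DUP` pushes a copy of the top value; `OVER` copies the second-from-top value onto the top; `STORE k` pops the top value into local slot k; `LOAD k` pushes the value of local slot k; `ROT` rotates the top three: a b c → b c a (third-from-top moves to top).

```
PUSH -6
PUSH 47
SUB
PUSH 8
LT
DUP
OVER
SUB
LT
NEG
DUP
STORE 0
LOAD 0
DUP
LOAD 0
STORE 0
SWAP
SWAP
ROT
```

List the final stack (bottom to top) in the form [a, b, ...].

[0, 0, 0]

PUSH -6 -> -6
PUSH 47 -> -6 47
SUB     -> -53
PUSH 8  -> -53 8
LT      -> 1
DUP     -> 1 1
OVER    -> 1 1 1
SUB     -> 1 0
LT      -> 0
NEG     -> 0
DUP     -> 0 0
STORE 0 -> 0
LOAD 0  -> 0 0
DUP     -> 0 0 0
LOAD 0  -> 0 0 0 0
STORE 0 -> 0 0 0
SWAP    -> 0 0 0
SWAP    -> 0 0 0
ROT     -> 0 0 0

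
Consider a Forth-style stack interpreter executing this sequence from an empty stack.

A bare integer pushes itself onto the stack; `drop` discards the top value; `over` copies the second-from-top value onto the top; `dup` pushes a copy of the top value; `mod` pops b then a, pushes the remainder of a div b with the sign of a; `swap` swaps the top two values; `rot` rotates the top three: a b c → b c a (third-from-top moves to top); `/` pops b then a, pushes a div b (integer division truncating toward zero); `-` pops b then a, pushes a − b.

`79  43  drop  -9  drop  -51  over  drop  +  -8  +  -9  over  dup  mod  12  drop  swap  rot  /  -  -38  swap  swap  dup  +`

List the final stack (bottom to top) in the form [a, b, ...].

79   : [79]
43   : [79, 43]
drop : [79]
-9   : [79, -9]
drop : [79]
-51  : [79, -51]
over : [79, -51, 79]
drop : [79, -51]
+    : [28]
-8   : [28, -8]
+    : [20]
-9   : [20, -9]
over : [20, -9, 20]
dup  : [20, -9, 20, 20]
mod  : [20, -9, 0]
12   : [20, -9, 0, 12]
drop : [20, -9, 0]
swap : [20, 0, -9]
rot  : [0, -9, 20]
/    : [0, 0]
-    : [0]
-38  : [0, -38]
swap : [-38, 0]
swap : [0, -38]
dup  : [0, -38, -38]
+    : [0, -76]

[0, -76]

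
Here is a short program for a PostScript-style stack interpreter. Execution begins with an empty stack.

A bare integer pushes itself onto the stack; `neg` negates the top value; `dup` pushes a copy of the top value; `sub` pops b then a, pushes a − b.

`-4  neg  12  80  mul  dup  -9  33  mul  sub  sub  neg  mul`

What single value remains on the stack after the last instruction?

-4  → [-4]
neg → [4]
12  → [4, 12]
80  → [4, 12, 80]
mul → [4, 960]
dup → [4, 960, 960]
-9  → [4, 960, 960, -9]
33  → [4, 960, 960, -9, 33]
mul → [4, 960, 960, -297]
sub → [4, 960, 1257]
sub → [4, -297]
neg → [4, 297]
mul → [1188]

1188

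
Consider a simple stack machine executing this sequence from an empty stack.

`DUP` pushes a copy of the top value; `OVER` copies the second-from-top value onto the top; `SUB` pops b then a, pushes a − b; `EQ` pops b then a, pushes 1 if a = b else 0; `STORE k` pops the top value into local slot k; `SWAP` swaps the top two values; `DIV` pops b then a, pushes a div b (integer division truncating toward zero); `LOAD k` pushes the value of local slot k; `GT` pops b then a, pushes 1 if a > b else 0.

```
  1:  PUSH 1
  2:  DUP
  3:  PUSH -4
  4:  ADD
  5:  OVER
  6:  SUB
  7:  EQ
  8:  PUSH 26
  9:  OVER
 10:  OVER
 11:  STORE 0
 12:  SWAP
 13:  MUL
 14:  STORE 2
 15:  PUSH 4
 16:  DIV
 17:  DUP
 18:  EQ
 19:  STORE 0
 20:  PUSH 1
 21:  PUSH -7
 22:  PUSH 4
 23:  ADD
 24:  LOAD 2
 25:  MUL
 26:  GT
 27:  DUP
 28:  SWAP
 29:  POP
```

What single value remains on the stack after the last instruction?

PUSH 1   1
DUP      1 1
PUSH -4  1 1 -4
ADD      1 -3
OVER     1 -3 1
SUB      1 -4
EQ       0
PUSH 26  0 26
OVER     0 26 0
OVER     0 26 0 26
STORE 0  0 26 0
SWAP     0 0 26
MUL      0 0
STORE 2  0
PUSH 4   0 4
DIV      0
DUP      0 0
EQ       1
STORE 0  (empty)
PUSH 1   1
PUSH -7  1 -7
PUSH 4   1 -7 4
ADD      1 -3
LOAD 2   1 -3 0
MUL      1 0
GT       1
DUP      1 1
SWAP     1 1
POP      1

1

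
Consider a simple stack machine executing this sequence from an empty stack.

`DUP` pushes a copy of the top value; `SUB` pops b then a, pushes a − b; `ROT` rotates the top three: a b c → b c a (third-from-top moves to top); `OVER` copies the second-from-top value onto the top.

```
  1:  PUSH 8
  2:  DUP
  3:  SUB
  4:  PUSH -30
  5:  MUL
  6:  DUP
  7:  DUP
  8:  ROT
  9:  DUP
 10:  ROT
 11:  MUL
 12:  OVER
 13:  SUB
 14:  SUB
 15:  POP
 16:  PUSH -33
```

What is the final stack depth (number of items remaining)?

PUSH 8   → [8]
DUP      → [8, 8]
SUB      → [0]
PUSH -30 → [0, -30]
MUL      → [0]
DUP      → [0, 0]
DUP      → [0, 0, 0]
ROT      → [0, 0, 0]
DUP      → [0, 0, 0, 0]
ROT      → [0, 0, 0, 0]
MUL      → [0, 0, 0]
OVER     → [0, 0, 0, 0]
SUB      → [0, 0, 0]
SUB      → [0, 0]
POP      → [0]
PUSH -33 → [0, -33]

2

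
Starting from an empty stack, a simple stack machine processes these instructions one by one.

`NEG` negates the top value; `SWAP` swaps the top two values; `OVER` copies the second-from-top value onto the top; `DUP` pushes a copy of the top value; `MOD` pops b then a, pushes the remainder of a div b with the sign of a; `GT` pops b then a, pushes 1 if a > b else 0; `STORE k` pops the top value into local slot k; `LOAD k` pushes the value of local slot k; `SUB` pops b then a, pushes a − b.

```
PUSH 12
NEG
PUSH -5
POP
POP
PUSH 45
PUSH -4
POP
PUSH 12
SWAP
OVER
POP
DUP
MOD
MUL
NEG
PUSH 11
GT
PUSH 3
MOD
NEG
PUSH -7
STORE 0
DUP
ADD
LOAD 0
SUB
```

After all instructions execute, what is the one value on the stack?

PUSH 12  12
NEG      -12
PUSH -5  -12 -5
POP      -12
POP      (empty)
PUSH 45  45
PUSH -4  45 -4
POP      45
PUSH 12  45 12
SWAP     12 45
OVER     12 45 12
POP      12 45
DUP      12 45 45
MOD      12 0
MUL      0
NEG      0
PUSH 11  0 11
GT       0
PUSH 3   0 3
MOD      0
NEG      0
PUSH -7  0 -7
STORE 0  0
DUP      0 0
ADD      0
LOAD 0   0 -7
SUB      7

7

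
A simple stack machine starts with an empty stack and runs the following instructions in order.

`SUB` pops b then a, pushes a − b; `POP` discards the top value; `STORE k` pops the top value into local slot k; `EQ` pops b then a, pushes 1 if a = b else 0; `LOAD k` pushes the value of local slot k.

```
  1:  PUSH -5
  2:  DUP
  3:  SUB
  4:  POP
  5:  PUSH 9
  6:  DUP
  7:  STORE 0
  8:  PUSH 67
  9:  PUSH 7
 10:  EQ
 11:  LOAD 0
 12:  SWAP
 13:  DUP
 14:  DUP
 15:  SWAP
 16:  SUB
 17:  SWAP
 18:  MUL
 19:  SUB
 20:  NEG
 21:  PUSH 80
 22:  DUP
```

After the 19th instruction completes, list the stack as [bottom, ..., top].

PUSH -5 → -5
DUP     → -5 -5
SUB     → 0
POP     → (empty)
PUSH 9  → 9
DUP     → 9 9
STORE 0 → 9
PUSH 67 → 9 67
PUSH 7  → 9 67 7
EQ      → 9 0
LOAD 0  → 9 0 9
SWAP    → 9 9 0
DUP     → 9 9 0 0
DUP     → 9 9 0 0 0
SWAP    → 9 9 0 0 0
SUB     → 9 9 0 0
SWAP    → 9 9 0 0
MUL     → 9 9 0
SUB     → 9 9

[9, 9]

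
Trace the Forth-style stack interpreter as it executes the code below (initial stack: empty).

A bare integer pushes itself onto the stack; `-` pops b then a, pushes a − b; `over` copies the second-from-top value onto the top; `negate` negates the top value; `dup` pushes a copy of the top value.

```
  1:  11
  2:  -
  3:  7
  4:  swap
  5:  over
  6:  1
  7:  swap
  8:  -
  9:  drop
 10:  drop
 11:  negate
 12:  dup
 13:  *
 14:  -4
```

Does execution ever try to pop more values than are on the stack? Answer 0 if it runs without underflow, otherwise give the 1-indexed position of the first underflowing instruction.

11 : 11
-  — needs 2 operands, stack has 1 → underflow

2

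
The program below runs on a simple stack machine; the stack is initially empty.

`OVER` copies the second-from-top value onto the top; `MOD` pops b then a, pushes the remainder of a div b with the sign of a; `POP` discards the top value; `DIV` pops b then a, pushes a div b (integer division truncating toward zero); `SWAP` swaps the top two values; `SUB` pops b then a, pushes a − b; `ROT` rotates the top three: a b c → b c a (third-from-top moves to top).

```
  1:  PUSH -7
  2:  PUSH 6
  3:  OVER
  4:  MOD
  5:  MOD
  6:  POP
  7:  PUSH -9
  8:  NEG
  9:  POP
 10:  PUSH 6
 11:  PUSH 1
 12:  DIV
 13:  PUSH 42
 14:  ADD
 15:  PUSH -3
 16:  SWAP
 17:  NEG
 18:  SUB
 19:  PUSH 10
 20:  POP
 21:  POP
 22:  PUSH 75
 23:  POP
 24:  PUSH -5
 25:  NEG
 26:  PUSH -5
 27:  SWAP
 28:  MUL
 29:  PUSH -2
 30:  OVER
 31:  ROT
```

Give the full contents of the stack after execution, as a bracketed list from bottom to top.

[-2, -25, -25]

PUSH -7 → -7
PUSH 6  → -7 6
OVER    → -7 6 -7
MOD     → -7 6
MOD     → -1
POP     → (empty)
PUSH -9 → -9
NEG     → 9
POP     → (empty)
PUSH 6  → 6
PUSH 1  → 6 1
DIV     → 6
PUSH 42 → 6 42
ADD     → 48
PUSH -3 → 48 -3
SWAP    → -3 48
NEG     → -3 -48
SUB     → 45
PUSH 10 → 45 10
POP     → 45
POP     → (empty)
PUSH 75 → 75
POP     → (empty)
PUSH -5 → -5
NEG     → 5
PUSH -5 → 5 -5
SWAP    → -5 5
MUL     → -25
PUSH -2 → -25 -2
OVER    → -25 -2 -25
ROT     → -2 -25 -25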